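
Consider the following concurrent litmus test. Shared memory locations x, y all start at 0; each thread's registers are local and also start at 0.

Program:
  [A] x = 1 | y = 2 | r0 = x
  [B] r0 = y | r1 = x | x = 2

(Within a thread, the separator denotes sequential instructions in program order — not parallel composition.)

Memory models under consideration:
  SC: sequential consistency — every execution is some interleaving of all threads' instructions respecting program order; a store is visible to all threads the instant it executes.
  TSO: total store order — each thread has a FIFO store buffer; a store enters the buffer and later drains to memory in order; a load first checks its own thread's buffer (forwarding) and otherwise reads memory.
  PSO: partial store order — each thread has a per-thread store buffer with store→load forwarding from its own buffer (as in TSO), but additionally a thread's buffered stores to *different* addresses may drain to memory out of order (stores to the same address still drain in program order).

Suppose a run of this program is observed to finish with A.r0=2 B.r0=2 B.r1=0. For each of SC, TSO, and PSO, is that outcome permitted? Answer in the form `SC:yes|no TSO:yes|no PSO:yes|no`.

SC:no TSO:no PSO:yes

outcome vector order: (A.r0,B.r0,B.r1)
SC (6): (1,0,0), (1,0,1), (1,2,1), (2,0,0), (2,0,1), (2,2,1)
TSO (6): (1,0,0), (1,0,1), (1,2,1), (2,0,0), (2,0,1), (2,2,1)
PSO (8): (1,0,0), (1,0,1), (1,2,0), (1,2,1), (2,0,0), (2,0,1), (2,2,0), (2,2,1)
target (2,2,0) ∈ {PSO}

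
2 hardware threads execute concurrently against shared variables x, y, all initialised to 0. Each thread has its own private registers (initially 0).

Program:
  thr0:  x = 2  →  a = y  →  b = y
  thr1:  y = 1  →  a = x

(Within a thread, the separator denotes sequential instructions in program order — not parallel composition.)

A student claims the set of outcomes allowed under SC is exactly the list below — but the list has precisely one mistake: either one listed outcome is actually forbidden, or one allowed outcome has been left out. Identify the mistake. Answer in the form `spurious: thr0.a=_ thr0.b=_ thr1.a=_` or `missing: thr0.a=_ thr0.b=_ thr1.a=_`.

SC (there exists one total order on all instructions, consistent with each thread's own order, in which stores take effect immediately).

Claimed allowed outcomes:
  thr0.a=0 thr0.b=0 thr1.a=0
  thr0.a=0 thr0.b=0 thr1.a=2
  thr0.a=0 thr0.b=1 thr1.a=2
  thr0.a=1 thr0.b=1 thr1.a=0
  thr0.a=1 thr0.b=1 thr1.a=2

outcome vector order: (thr0.a,thr0.b,thr1.a)
SC: 4 outcomes — {002 012 110 112}
claimed∖SC = {000}

spurious: thr0.a=0 thr0.b=0 thr1.a=0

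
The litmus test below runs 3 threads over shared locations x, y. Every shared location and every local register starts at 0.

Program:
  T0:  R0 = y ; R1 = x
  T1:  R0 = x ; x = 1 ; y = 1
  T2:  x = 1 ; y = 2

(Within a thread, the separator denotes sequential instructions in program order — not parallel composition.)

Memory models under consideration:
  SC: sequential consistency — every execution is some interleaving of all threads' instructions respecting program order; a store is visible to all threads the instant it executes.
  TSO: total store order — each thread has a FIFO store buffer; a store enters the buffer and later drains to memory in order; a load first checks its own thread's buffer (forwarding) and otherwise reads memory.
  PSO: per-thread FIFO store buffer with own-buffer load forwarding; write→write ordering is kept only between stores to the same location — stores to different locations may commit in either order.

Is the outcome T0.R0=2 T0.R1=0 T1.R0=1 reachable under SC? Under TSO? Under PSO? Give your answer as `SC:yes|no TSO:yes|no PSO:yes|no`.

outcome vector order: (T0.R0,T0.R1,T1.R0)
[SC] allowed = {0/0/0, 0/0/1, 0/1/0, 0/1/1, 1/1/0, 1/1/1, 2/1/0, 2/1/1}
[TSO] allowed = {0/0/0, 0/0/1, 0/1/0, 0/1/1, 1/1/0, 1/1/1, 2/1/0, 2/1/1}
[PSO] allowed = {0/0/0, 0/0/1, 0/1/0, 0/1/1, 1/0/0, 1/1/0, 1/1/1, 2/0/0, 2/0/1, 2/1/0, 2/1/1}
target 2/0/1 ∈ {PSO}

SC:no TSO:no PSO:yes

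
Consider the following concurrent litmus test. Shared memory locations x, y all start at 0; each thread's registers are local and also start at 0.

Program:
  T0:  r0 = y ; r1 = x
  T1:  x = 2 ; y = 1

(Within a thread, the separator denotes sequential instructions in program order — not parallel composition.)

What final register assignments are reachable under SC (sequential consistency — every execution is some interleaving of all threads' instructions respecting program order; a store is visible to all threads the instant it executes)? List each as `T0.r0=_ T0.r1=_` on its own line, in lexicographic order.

T0.r0=0 T0.r1=0
T0.r0=0 T0.r1=2
T0.r0=1 T0.r1=2

outcome vector order: (T0.r0,T0.r1)
|SC outcomes| = 3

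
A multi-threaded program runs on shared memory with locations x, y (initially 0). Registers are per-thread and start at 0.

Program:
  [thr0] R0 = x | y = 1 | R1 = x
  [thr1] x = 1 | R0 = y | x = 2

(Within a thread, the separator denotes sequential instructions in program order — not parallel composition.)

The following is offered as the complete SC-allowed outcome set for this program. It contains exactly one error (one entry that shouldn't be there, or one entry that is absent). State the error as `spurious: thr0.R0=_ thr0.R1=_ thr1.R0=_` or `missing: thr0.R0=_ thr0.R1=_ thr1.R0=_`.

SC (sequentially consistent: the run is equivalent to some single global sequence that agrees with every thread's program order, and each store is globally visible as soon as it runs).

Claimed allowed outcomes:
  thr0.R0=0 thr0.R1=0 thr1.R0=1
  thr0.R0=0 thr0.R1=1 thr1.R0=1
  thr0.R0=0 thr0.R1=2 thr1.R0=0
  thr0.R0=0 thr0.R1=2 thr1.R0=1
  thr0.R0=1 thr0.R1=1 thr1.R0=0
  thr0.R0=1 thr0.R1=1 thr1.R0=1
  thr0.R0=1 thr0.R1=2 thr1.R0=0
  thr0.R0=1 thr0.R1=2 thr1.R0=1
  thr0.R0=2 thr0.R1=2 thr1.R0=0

outcome vector order: (thr0.R0,thr0.R1,thr1.R0)
under SC → 001, 010, 011, 020, 021, 110, 111, 120, 121, 220
SC∖claimed = {010}

missing: thr0.R0=0 thr0.R1=1 thr1.R0=0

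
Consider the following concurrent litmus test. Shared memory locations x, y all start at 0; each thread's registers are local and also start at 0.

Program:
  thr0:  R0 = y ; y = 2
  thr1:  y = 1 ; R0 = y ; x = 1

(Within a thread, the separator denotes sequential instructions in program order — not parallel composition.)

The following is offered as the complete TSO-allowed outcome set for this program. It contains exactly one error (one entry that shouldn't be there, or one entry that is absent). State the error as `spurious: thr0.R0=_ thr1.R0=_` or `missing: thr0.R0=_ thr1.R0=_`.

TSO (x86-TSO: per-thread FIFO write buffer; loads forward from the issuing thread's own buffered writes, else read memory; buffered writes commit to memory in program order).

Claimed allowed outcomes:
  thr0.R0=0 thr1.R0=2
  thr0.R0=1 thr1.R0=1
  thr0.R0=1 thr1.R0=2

outcome vector order: (thr0.R0,thr1.R0)
[TSO] allowed = {0/1 0/2 1/1 1/2}
TSO∖claimed = {0/1}

missing: thr0.R0=0 thr1.R0=1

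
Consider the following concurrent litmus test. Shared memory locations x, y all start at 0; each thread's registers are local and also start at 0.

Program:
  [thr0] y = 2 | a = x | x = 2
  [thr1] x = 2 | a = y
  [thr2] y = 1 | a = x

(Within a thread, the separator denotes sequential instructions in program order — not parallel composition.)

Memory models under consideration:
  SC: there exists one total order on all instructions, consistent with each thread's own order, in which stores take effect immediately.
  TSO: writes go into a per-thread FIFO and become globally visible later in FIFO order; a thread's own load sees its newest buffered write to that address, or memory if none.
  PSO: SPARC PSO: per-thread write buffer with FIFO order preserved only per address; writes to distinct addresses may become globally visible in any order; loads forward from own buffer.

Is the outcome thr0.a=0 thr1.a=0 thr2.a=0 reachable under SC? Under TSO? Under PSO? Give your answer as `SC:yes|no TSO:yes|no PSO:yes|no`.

SC:no TSO:yes PSO:yes

outcome vector order: (thr0.a,thr1.a,thr2.a)
[SC] allowed = {<0 1 0>; <0 1 2>; <0 2 0>; <0 2 2>; <2 0 2>; <2 1 0>; <2 1 2>; <2 2 0>; <2 2 2>}
[TSO] allowed = {<0 0 0>; <0 0 2>; <0 1 0>; <0 1 2>; <0 2 0>; <0 2 2>; <2 0 0>; <2 0 2>; <2 1 0>; <2 1 2>; <2 2 0>; <2 2 2>}
[PSO] allowed = {<0 0 0>; <0 0 2>; <0 1 0>; <0 1 2>; <0 2 0>; <0 2 2>; <2 0 0>; <2 0 2>; <2 1 0>; <2 1 2>; <2 2 0>; <2 2 2>}
target <0 0 0> ∈ {TSO,PSO}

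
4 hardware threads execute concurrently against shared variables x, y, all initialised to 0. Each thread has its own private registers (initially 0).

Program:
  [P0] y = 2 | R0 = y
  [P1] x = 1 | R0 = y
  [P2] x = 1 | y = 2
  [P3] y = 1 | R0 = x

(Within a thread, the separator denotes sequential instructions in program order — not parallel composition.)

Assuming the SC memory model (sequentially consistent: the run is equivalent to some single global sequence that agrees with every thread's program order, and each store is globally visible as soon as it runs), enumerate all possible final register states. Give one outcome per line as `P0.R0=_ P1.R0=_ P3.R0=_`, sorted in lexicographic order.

outcome vector order: (P0.R0,P1.R0,P3.R0)
|SC outcomes| = 10

P0.R0=1 P1.R0=0 P3.R0=1
P0.R0=1 P1.R0=1 P3.R0=0
P0.R0=1 P1.R0=1 P3.R0=1
P0.R0=1 P1.R0=2 P3.R0=0
P0.R0=1 P1.R0=2 P3.R0=1
P0.R0=2 P1.R0=0 P3.R0=1
P0.R0=2 P1.R0=1 P3.R0=0
P0.R0=2 P1.R0=1 P3.R0=1
P0.R0=2 P1.R0=2 P3.R0=0
P0.R0=2 P1.R0=2 P3.R0=1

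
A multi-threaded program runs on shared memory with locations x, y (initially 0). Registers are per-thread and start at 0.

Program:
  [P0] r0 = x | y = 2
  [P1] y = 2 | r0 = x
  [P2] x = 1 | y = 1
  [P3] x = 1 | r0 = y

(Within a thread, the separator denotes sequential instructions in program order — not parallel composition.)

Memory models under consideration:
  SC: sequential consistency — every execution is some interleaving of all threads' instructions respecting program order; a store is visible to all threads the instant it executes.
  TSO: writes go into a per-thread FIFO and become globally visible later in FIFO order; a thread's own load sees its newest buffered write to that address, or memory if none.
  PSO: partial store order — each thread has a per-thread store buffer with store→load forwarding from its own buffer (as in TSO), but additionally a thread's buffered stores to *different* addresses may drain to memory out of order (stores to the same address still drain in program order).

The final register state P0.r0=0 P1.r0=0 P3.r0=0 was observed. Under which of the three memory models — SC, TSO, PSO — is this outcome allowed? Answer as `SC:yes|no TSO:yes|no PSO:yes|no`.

SC:no TSO:yes PSO:yes

outcome vector order: (P0.r0,P1.r0,P3.r0)
SC (10): 0/0/1; 0/0/2; 0/1/0; 0/1/1; 0/1/2; 1/0/1; 1/0/2; 1/1/0; 1/1/1; 1/1/2
TSO (12): 0/0/0; 0/0/1; 0/0/2; 0/1/0; 0/1/1; 0/1/2; 1/0/0; 1/0/1; 1/0/2; 1/1/0; 1/1/1; 1/1/2
PSO (12): 0/0/0; 0/0/1; 0/0/2; 0/1/0; 0/1/1; 0/1/2; 1/0/0; 1/0/1; 1/0/2; 1/1/0; 1/1/1; 1/1/2
target 0/0/0 ∈ {TSO,PSO}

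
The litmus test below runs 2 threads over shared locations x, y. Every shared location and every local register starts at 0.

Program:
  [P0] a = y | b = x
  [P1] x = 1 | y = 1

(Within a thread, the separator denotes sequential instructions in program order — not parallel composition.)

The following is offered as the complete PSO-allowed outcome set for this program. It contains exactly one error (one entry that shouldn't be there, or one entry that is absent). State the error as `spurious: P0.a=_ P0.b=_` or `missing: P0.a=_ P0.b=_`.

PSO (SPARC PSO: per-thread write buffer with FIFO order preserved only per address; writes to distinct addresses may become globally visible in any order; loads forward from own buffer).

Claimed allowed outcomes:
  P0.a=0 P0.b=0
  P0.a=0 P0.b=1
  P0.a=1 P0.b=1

outcome vector order: (P0.a,P0.b)
[PSO] allowed = {(0,0); (0,1); (1,0); (1,1)}
PSO∖claimed = {(1,0)}

missing: P0.a=1 P0.b=0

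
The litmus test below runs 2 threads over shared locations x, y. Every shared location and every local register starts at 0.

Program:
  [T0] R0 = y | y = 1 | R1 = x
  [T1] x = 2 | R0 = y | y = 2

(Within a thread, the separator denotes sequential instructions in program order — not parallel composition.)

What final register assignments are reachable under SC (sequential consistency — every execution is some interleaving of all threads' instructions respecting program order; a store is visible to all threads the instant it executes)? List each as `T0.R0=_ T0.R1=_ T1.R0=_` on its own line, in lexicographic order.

outcome vector order: (T0.R0,T0.R1,T1.R0)
|SC outcomes| = 4

T0.R0=0 T0.R1=0 T1.R0=1
T0.R0=0 T0.R1=2 T1.R0=0
T0.R0=0 T0.R1=2 T1.R0=1
T0.R0=2 T0.R1=2 T1.R0=0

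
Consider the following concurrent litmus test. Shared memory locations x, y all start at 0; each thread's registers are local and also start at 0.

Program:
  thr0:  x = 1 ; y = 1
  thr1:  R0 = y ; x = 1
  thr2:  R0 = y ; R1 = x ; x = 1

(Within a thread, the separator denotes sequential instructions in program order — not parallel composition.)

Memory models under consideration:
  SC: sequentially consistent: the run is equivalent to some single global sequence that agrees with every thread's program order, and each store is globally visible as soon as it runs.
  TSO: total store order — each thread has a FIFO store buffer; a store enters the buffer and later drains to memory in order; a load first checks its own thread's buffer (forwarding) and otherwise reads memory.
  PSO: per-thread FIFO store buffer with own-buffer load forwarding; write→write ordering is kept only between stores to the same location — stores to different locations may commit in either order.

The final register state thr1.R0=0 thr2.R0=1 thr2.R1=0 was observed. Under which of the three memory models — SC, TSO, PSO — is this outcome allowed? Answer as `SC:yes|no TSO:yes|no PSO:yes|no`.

outcome vector order: (thr1.R0,thr2.R0,thr2.R1)
SC (6): <0 0 0>, <0 0 1>, <0 1 1>, <1 0 0>, <1 0 1>, <1 1 1>
TSO (6): <0 0 0>, <0 0 1>, <0 1 1>, <1 0 0>, <1 0 1>, <1 1 1>
PSO (8): <0 0 0>, <0 0 1>, <0 1 0>, <0 1 1>, <1 0 0>, <1 0 1>, <1 1 0>, <1 1 1>
target <0 1 0> ∈ {PSO}

SC:no TSO:no PSO:yes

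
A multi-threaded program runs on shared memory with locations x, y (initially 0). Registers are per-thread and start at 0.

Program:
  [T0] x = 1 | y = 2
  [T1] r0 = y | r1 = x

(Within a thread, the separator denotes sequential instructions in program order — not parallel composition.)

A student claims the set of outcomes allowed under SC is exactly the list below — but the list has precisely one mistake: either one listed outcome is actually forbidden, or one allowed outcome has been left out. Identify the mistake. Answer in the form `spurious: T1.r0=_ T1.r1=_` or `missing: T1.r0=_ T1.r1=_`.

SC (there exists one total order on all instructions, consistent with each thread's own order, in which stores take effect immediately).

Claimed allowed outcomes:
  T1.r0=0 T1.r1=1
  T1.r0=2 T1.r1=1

outcome vector order: (T1.r0,T1.r1)
under SC → 0/0 0/1 2/1
SC∖claimed = {0/0}

missing: T1.r0=0 T1.r1=0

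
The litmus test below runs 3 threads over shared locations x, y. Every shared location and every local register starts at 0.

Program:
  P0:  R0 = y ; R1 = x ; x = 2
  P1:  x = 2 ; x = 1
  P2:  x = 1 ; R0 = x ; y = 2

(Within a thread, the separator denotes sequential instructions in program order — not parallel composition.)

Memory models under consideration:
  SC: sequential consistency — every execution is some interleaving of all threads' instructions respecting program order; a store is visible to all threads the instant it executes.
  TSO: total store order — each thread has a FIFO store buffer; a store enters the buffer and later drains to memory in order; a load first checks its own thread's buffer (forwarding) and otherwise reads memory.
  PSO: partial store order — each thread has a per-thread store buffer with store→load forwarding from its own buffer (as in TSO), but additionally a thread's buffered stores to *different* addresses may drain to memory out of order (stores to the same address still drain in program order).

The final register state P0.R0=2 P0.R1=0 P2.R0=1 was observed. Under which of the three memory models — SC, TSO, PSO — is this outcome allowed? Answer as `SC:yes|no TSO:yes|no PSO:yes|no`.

outcome vector order: (P0.R0,P0.R1,P2.R0)
SC: 10 outcomes — {001 002 011 012 021 022 211 212 221 222}
TSO: 10 outcomes — {001 002 011 012 021 022 211 212 221 222}
PSO: 11 outcomes — {001 002 011 012 021 022 201 211 212 221 222}
target 201 ∈ {PSO}

SC:no TSO:no PSO:yes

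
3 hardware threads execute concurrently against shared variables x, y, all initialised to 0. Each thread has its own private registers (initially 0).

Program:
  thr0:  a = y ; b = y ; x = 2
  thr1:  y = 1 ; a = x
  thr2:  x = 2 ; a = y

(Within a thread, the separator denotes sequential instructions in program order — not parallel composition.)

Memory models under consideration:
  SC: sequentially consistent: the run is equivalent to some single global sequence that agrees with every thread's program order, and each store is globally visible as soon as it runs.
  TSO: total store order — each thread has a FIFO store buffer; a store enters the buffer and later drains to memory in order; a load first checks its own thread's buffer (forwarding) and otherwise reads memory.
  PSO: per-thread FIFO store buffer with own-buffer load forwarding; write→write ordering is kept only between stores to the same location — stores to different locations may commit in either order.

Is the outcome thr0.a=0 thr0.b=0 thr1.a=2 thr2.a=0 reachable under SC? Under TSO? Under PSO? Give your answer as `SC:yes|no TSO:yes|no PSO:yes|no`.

SC:yes TSO:yes PSO:yes

outcome vector order: (thr0.a,thr0.b,thr1.a,thr2.a)
SC: 9 outcomes — {(0,0,0,1) (0,0,2,0) (0,0,2,1) (0,1,0,1) (0,1,2,0) (0,1,2,1) (1,1,0,1) (1,1,2,0) (1,1,2,1)}
TSO: 12 outcomes — {(0,0,0,0) (0,0,0,1) (0,0,2,0) (0,0,2,1) (0,1,0,0) (0,1,0,1) (0,1,2,0) (0,1,2,1) (1,1,0,0) (1,1,0,1) (1,1,2,0) (1,1,2,1)}
PSO: 12 outcomes — {(0,0,0,0) (0,0,0,1) (0,0,2,0) (0,0,2,1) (0,1,0,0) (0,1,0,1) (0,1,2,0) (0,1,2,1) (1,1,0,0) (1,1,0,1) (1,1,2,0) (1,1,2,1)}
target (0,0,2,0) ∈ {SC,TSO,PSO}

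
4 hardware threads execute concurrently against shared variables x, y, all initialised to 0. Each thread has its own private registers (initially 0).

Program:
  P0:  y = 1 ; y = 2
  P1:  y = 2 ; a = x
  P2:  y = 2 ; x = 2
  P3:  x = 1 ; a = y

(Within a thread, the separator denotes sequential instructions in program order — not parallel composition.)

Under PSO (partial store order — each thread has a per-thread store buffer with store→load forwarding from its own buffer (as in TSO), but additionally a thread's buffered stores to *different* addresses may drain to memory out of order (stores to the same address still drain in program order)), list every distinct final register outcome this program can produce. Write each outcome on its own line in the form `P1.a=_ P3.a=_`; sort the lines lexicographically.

outcome vector order: (P1.a,P3.a)
|PSO outcomes| = 9

P1.a=0 P3.a=0
P1.a=0 P3.a=1
P1.a=0 P3.a=2
P1.a=1 P3.a=0
P1.a=1 P3.a=1
P1.a=1 P3.a=2
P1.a=2 P3.a=0
P1.a=2 P3.a=1
P1.a=2 P3.a=2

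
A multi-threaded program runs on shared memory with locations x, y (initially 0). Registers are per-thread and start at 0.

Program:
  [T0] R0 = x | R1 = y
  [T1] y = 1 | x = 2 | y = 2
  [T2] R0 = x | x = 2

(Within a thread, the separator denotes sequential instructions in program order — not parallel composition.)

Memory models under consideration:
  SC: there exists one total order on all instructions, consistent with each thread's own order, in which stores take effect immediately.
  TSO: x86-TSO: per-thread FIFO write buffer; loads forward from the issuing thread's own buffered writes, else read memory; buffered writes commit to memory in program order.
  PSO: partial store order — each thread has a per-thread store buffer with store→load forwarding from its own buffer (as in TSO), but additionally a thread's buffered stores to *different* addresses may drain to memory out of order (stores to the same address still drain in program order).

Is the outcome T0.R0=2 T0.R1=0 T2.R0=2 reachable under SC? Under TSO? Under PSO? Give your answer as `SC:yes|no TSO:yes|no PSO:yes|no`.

SC:no TSO:no PSO:yes

outcome vector order: (T0.R0,T0.R1,T2.R0)
[SC] allowed = {000; 002; 010; 012; 020; 022; 200; 210; 212; 220; 222}
[TSO] allowed = {000; 002; 010; 012; 020; 022; 200; 210; 212; 220; 222}
[PSO] allowed = {000; 002; 010; 012; 020; 022; 200; 202; 210; 212; 220; 222}
target 202 ∈ {PSO}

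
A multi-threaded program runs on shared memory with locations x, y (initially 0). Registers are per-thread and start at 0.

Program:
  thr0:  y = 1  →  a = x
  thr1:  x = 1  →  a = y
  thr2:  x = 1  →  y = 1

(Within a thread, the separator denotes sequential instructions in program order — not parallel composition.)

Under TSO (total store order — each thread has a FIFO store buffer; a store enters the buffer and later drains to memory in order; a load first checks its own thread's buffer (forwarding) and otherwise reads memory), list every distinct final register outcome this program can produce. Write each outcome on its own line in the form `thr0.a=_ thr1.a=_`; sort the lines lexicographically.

outcome vector order: (thr0.a,thr1.a)
|TSO outcomes| = 4

thr0.a=0 thr1.a=0
thr0.a=0 thr1.a=1
thr0.a=1 thr1.a=0
thr0.a=1 thr1.a=1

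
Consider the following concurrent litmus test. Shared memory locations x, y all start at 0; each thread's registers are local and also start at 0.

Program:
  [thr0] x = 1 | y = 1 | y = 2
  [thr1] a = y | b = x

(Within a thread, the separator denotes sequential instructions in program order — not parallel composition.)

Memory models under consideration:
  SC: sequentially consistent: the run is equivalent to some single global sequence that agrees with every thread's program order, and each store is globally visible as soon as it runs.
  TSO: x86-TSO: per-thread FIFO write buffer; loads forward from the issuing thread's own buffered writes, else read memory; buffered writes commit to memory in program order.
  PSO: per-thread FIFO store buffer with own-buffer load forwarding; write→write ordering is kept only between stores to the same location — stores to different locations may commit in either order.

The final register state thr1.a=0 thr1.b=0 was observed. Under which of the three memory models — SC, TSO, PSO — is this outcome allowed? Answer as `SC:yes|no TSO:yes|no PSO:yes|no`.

outcome vector order: (thr1.a,thr1.b)
[SC] allowed = {0/0; 0/1; 1/1; 2/1}
[TSO] allowed = {0/0; 0/1; 1/1; 2/1}
[PSO] allowed = {0/0; 0/1; 1/0; 1/1; 2/0; 2/1}
target 0/0 ∈ {SC,TSO,PSO}

SC:yes TSO:yes PSO:yes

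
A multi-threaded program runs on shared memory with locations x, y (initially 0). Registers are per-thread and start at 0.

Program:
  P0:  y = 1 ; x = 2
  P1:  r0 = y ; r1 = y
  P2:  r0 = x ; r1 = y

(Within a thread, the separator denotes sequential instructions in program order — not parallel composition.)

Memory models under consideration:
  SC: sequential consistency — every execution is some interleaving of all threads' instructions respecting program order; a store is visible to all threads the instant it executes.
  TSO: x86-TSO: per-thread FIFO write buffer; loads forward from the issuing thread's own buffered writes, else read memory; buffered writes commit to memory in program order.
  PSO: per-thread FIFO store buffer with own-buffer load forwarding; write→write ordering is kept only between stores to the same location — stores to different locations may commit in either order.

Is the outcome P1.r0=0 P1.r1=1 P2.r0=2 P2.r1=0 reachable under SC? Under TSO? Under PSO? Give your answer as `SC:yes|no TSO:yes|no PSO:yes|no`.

SC:no TSO:no PSO:yes

outcome vector order: (P1.r0,P1.r1,P2.r0,P2.r1)
SC: 9 outcomes — {0/0/0/0, 0/0/0/1, 0/0/2/1, 0/1/0/0, 0/1/0/1, 0/1/2/1, 1/1/0/0, 1/1/0/1, 1/1/2/1}
TSO: 9 outcomes — {0/0/0/0, 0/0/0/1, 0/0/2/1, 0/1/0/0, 0/1/0/1, 0/1/2/1, 1/1/0/0, 1/1/0/1, 1/1/2/1}
PSO: 12 outcomes — {0/0/0/0, 0/0/0/1, 0/0/2/0, 0/0/2/1, 0/1/0/0, 0/1/0/1, 0/1/2/0, 0/1/2/1, 1/1/0/0, 1/1/0/1, 1/1/2/0, 1/1/2/1}
target 0/1/2/0 ∈ {PSO}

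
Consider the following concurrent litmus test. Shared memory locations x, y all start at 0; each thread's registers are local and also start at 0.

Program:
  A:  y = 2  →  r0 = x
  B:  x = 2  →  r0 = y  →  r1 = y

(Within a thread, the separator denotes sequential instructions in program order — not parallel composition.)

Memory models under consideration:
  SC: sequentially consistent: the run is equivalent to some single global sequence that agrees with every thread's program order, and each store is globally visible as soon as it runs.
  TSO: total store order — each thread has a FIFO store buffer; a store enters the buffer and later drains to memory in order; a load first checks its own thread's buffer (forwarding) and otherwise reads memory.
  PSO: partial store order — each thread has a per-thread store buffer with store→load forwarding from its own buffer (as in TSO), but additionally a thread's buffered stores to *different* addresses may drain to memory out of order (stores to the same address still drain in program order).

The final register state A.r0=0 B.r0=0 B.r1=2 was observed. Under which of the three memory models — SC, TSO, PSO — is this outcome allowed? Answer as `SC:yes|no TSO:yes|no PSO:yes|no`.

outcome vector order: (A.r0,B.r0,B.r1)
under SC → 0/2/2; 2/0/0; 2/0/2; 2/2/2
under TSO → 0/0/0; 0/0/2; 0/2/2; 2/0/0; 2/0/2; 2/2/2
under PSO → 0/0/0; 0/0/2; 0/2/2; 2/0/0; 2/0/2; 2/2/2
target 0/0/2 ∈ {TSO,PSO}

SC:no TSO:yes PSO:yes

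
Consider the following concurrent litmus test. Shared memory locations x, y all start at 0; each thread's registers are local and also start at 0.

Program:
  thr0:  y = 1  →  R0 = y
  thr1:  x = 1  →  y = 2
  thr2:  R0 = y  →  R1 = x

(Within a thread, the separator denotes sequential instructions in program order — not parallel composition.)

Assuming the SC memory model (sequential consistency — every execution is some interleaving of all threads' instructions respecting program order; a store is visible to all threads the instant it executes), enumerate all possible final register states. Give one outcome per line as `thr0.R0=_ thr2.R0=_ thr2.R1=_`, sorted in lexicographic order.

outcome vector order: (thr0.R0,thr2.R0,thr2.R1)
|SC outcomes| = 10

thr0.R0=1 thr2.R0=0 thr2.R1=0
thr0.R0=1 thr2.R0=0 thr2.R1=1
thr0.R0=1 thr2.R0=1 thr2.R1=0
thr0.R0=1 thr2.R0=1 thr2.R1=1
thr0.R0=1 thr2.R0=2 thr2.R1=1
thr0.R0=2 thr2.R0=0 thr2.R1=0
thr0.R0=2 thr2.R0=0 thr2.R1=1
thr0.R0=2 thr2.R0=1 thr2.R1=0
thr0.R0=2 thr2.R0=1 thr2.R1=1
thr0.R0=2 thr2.R0=2 thr2.R1=1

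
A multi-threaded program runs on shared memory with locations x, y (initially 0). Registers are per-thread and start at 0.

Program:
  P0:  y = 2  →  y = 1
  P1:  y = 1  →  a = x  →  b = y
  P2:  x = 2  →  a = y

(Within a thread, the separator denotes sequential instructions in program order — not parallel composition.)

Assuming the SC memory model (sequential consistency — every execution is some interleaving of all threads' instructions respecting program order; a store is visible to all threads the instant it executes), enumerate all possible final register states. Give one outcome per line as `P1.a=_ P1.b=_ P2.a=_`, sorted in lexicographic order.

P1.a=0 P1.b=1 P2.a=1
P1.a=0 P1.b=1 P2.a=2
P1.a=0 P1.b=2 P2.a=1
P1.a=0 P1.b=2 P2.a=2
P1.a=2 P1.b=1 P2.a=0
P1.a=2 P1.b=1 P2.a=1
P1.a=2 P1.b=1 P2.a=2
P1.a=2 P1.b=2 P2.a=0
P1.a=2 P1.b=2 P2.a=1
P1.a=2 P1.b=2 P2.a=2

outcome vector order: (P1.a,P1.b,P2.a)
|SC outcomes| = 10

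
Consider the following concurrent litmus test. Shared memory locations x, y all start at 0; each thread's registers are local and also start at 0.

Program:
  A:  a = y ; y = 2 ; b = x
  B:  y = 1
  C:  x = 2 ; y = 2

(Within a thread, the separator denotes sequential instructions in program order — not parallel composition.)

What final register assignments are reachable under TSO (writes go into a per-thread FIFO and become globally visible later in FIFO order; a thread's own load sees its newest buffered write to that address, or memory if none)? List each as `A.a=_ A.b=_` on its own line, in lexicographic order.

outcome vector order: (A.a,A.b)
|TSO outcomes| = 5

A.a=0 A.b=0
A.a=0 A.b=2
A.a=1 A.b=0
A.a=1 A.b=2
A.a=2 A.b=2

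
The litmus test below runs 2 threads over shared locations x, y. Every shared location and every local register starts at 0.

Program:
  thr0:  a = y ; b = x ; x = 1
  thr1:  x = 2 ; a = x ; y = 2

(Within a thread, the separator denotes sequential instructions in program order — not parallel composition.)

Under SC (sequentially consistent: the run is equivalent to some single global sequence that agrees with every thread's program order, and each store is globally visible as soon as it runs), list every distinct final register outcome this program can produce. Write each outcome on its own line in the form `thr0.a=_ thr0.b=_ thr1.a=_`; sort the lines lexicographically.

outcome vector order: (thr0.a,thr0.b,thr1.a)
|SC outcomes| = 5

thr0.a=0 thr0.b=0 thr1.a=1
thr0.a=0 thr0.b=0 thr1.a=2
thr0.a=0 thr0.b=2 thr1.a=1
thr0.a=0 thr0.b=2 thr1.a=2
thr0.a=2 thr0.b=2 thr1.a=2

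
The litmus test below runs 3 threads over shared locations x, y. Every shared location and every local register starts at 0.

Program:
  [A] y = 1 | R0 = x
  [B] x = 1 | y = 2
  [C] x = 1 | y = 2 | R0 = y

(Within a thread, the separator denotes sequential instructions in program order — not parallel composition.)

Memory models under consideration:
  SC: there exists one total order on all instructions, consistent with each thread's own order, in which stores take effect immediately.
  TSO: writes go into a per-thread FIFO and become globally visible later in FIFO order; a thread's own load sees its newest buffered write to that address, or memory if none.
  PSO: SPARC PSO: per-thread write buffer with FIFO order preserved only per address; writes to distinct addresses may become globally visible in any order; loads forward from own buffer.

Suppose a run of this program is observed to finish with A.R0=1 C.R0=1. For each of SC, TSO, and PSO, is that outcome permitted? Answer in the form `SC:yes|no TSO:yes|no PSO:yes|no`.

outcome vector order: (A.R0,C.R0)
SC (3): 0/2 1/1 1/2
TSO (4): 0/1 0/2 1/1 1/2
PSO (4): 0/1 0/2 1/1 1/2
target 1/1 ∈ {SC,TSO,PSO}

SC:yes TSO:yes PSO:yes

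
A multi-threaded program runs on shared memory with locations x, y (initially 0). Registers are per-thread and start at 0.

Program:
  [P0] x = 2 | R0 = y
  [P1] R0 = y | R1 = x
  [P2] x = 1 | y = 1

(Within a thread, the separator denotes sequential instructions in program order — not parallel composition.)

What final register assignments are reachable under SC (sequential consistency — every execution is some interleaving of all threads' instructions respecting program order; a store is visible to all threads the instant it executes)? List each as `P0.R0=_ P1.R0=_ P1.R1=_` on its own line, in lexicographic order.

outcome vector order: (P0.R0,P1.R0,P1.R1)
|SC outcomes| = 10

P0.R0=0 P1.R0=0 P1.R1=0
P0.R0=0 P1.R0=0 P1.R1=1
P0.R0=0 P1.R0=0 P1.R1=2
P0.R0=0 P1.R0=1 P1.R1=1
P0.R0=0 P1.R0=1 P1.R1=2
P0.R0=1 P1.R0=0 P1.R1=0
P0.R0=1 P1.R0=0 P1.R1=1
P0.R0=1 P1.R0=0 P1.R1=2
P0.R0=1 P1.R0=1 P1.R1=1
P0.R0=1 P1.R0=1 P1.R1=2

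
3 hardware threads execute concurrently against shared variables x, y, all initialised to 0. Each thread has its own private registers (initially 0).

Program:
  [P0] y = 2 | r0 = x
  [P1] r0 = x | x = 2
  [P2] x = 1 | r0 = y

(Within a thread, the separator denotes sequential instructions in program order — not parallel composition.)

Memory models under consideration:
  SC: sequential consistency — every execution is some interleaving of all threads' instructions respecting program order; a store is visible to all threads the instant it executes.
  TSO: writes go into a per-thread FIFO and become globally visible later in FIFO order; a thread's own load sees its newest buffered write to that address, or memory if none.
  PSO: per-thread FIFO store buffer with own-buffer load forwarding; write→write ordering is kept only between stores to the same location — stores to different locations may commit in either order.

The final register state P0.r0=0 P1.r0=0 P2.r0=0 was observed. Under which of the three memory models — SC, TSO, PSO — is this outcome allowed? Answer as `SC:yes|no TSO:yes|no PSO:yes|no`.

SC:no TSO:yes PSO:yes

outcome vector order: (P0.r0,P1.r0,P2.r0)
under SC → <0 0 2>, <0 1 2>, <1 0 0>, <1 0 2>, <1 1 0>, <1 1 2>, <2 0 0>, <2 0 2>, <2 1 0>, <2 1 2>
under TSO → <0 0 0>, <0 0 2>, <0 1 0>, <0 1 2>, <1 0 0>, <1 0 2>, <1 1 0>, <1 1 2>, <2 0 0>, <2 0 2>, <2 1 0>, <2 1 2>
under PSO → <0 0 0>, <0 0 2>, <0 1 0>, <0 1 2>, <1 0 0>, <1 0 2>, <1 1 0>, <1 1 2>, <2 0 0>, <2 0 2>, <2 1 0>, <2 1 2>
target <0 0 0> ∈ {TSO,PSO}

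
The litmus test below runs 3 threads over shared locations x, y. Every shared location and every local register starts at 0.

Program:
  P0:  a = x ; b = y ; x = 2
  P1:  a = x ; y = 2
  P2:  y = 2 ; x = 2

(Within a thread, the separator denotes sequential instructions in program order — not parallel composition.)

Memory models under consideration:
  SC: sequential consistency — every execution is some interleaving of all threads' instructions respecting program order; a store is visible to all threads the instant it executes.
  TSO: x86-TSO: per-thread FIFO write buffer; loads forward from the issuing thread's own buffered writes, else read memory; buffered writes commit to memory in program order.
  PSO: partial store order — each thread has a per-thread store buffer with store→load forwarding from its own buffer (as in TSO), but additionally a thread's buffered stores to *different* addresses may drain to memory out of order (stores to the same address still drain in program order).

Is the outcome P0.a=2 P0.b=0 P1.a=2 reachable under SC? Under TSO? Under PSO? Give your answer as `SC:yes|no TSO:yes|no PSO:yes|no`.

SC:no TSO:no PSO:yes

outcome vector order: (P0.a,P0.b,P1.a)
SC (6): 0/0/0; 0/0/2; 0/2/0; 0/2/2; 2/2/0; 2/2/2
TSO (6): 0/0/0; 0/0/2; 0/2/0; 0/2/2; 2/2/0; 2/2/2
PSO (8): 0/0/0; 0/0/2; 0/2/0; 0/2/2; 2/0/0; 2/0/2; 2/2/0; 2/2/2
target 2/0/2 ∈ {PSO}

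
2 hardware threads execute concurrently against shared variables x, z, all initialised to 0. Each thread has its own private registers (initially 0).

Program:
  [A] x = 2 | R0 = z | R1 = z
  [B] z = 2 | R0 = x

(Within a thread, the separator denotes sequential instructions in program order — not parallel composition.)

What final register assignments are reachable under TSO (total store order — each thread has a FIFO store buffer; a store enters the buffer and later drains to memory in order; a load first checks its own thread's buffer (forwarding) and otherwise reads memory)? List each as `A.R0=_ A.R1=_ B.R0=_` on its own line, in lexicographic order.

A.R0=0 A.R1=0 B.R0=0
A.R0=0 A.R1=0 B.R0=2
A.R0=0 A.R1=2 B.R0=0
A.R0=0 A.R1=2 B.R0=2
A.R0=2 A.R1=2 B.R0=0
A.R0=2 A.R1=2 B.R0=2

outcome vector order: (A.R0,A.R1,B.R0)
|TSO outcomes| = 6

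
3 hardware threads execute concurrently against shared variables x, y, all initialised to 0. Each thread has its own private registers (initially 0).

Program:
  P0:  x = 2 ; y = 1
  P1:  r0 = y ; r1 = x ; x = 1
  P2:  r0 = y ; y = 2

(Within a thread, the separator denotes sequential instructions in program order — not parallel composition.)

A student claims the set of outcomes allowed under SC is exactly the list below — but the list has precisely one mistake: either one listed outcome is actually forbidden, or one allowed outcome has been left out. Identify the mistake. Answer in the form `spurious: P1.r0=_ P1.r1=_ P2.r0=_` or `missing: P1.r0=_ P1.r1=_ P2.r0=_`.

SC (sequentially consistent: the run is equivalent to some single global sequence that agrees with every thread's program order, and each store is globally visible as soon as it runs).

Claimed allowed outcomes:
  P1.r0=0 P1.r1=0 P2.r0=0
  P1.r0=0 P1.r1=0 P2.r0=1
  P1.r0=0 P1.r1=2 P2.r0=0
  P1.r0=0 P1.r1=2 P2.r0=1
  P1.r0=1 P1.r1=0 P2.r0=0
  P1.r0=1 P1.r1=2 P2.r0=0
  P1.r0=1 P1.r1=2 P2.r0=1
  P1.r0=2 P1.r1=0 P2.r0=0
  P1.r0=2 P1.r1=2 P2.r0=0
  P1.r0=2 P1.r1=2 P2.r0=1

spurious: P1.r0=1 P1.r1=0 P2.r0=0

outcome vector order: (P1.r0,P1.r1,P2.r0)
SC: 9 outcomes — {0/0/0; 0/0/1; 0/2/0; 0/2/1; 1/2/0; 1/2/1; 2/0/0; 2/2/0; 2/2/1}
claimed∖SC = {1/0/0}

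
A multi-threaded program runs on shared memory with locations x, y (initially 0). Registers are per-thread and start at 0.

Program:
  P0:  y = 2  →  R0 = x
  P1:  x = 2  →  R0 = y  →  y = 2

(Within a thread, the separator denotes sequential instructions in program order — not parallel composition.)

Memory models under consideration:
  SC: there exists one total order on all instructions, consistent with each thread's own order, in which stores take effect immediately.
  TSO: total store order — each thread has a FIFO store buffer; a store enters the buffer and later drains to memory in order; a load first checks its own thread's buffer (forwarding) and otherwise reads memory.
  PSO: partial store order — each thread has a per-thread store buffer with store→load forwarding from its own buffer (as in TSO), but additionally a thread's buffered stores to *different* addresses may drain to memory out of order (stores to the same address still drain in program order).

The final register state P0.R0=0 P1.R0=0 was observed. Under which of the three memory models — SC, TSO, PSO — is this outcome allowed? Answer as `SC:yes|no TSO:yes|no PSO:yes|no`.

SC:no TSO:yes PSO:yes

outcome vector order: (P0.R0,P1.R0)
[SC] allowed = {0/2 2/0 2/2}
[TSO] allowed = {0/0 0/2 2/0 2/2}
[PSO] allowed = {0/0 0/2 2/0 2/2}
target 0/0 ∈ {TSO,PSO}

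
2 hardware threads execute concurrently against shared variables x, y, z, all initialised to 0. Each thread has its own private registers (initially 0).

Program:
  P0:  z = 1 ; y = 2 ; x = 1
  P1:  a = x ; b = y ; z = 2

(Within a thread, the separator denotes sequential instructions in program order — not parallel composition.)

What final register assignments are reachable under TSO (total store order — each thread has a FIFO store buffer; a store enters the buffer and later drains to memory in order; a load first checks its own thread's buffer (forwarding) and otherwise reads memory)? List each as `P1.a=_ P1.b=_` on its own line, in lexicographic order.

outcome vector order: (P1.a,P1.b)
|TSO outcomes| = 3

P1.a=0 P1.b=0
P1.a=0 P1.b=2
P1.a=1 P1.b=2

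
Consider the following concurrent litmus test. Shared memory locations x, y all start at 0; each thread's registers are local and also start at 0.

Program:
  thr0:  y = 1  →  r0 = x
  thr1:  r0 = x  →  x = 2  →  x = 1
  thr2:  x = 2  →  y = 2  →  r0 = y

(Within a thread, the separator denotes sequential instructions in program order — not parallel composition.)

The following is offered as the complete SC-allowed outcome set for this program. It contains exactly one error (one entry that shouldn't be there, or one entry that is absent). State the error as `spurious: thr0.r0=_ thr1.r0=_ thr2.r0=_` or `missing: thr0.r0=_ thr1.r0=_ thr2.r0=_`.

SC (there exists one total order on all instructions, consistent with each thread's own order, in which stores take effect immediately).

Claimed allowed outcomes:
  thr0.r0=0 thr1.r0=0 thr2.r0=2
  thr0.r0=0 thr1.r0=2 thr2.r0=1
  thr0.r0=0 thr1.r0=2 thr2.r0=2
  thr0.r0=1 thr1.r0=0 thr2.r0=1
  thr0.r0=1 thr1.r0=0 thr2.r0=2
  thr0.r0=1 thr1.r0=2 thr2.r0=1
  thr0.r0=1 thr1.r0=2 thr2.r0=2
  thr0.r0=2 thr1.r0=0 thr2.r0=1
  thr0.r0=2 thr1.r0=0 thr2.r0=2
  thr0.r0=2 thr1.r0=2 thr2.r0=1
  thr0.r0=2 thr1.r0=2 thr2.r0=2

outcome vector order: (thr0.r0,thr1.r0,thr2.r0)
SC (10): <0 0 2>; <0 2 2>; <1 0 1>; <1 0 2>; <1 2 1>; <1 2 2>; <2 0 1>; <2 0 2>; <2 2 1>; <2 2 2>
claimed∖SC = {<0 2 1>}

spurious: thr0.r0=0 thr1.r0=2 thr2.r0=1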